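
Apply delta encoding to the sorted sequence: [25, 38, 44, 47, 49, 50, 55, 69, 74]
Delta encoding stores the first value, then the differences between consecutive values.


First value: 25
Deltas:
  38 - 25 = 13
  44 - 38 = 6
  47 - 44 = 3
  49 - 47 = 2
  50 - 49 = 1
  55 - 50 = 5
  69 - 55 = 14
  74 - 69 = 5


Delta encoded: [25, 13, 6, 3, 2, 1, 5, 14, 5]


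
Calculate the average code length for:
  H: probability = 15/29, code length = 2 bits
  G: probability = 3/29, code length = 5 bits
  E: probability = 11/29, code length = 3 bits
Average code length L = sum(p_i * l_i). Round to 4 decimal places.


Weighted contributions p_i * l_i:
  H: (15/29) * 2 = 30/29
  G: (3/29) * 5 = 15/29
  E: (11/29) * 3 = 33/29
Sum = (30 + 15 + 33)/29 = 78/29

L = 78/29 = 2.6897 bits/symbol


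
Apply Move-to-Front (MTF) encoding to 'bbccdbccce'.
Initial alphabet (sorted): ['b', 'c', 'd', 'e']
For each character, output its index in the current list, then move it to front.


MTF encoding:
'b': index 0 in ['b', 'c', 'd', 'e'] -> ['b', 'c', 'd', 'e']
'b': index 0 in ['b', 'c', 'd', 'e'] -> ['b', 'c', 'd', 'e']
'c': index 1 in ['b', 'c', 'd', 'e'] -> ['c', 'b', 'd', 'e']
'c': index 0 in ['c', 'b', 'd', 'e'] -> ['c', 'b', 'd', 'e']
'd': index 2 in ['c', 'b', 'd', 'e'] -> ['d', 'c', 'b', 'e']
'b': index 2 in ['d', 'c', 'b', 'e'] -> ['b', 'd', 'c', 'e']
'c': index 2 in ['b', 'd', 'c', 'e'] -> ['c', 'b', 'd', 'e']
'c': index 0 in ['c', 'b', 'd', 'e'] -> ['c', 'b', 'd', 'e']
'c': index 0 in ['c', 'b', 'd', 'e'] -> ['c', 'b', 'd', 'e']
'e': index 3 in ['c', 'b', 'd', 'e'] -> ['e', 'c', 'b', 'd']


Output: [0, 0, 1, 0, 2, 2, 2, 0, 0, 3]


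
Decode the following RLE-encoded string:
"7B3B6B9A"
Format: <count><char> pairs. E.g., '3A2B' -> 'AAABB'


Expanding each <count><char> pair:
  7B -> 'BBBBBBB'
  3B -> 'BBB'
  6B -> 'BBBBBB'
  9A -> 'AAAAAAAAA'

Decoded = BBBBBBBBBBBBBBBBAAAAAAAAA


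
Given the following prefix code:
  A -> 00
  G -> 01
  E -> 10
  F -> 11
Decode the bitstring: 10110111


Decoding step by step:
Bits 10 -> E
Bits 11 -> F
Bits 01 -> G
Bits 11 -> F


Decoded message: EFGF


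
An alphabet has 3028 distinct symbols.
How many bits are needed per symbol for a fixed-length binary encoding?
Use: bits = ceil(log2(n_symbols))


log2(3028) = 11.5641
Bracket: 2^11 = 2048 < 3028 <= 2^12 = 4096
So ceil(log2(3028)) = 12

bits = ceil(log2(3028)) = ceil(11.5641) = 12 bits


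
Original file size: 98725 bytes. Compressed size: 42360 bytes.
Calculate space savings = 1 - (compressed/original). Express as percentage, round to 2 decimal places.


ratio = compressed/original = 42360/98725 = 0.429071
savings = 1 - ratio = 1 - 0.429071 = 0.570929
as a percentage: 0.570929 * 100 = 57.09%

Space savings = 1 - 42360/98725 = 57.09%


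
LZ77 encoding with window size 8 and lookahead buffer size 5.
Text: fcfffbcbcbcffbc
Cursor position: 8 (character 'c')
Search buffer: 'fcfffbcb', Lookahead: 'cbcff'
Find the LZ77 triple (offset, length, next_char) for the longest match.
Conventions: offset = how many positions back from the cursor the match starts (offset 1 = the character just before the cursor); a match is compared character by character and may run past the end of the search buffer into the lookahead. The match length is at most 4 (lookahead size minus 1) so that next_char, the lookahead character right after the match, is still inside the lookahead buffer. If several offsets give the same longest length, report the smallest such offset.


Try each offset into the search buffer:
  offset=1 (pos 7, char 'b'): match length 0
  offset=2 (pos 6, char 'c'): match length 3
  offset=3 (pos 5, char 'b'): match length 0
  offset=4 (pos 4, char 'f'): match length 0
  offset=5 (pos 3, char 'f'): match length 0
  offset=6 (pos 2, char 'f'): match length 0
  offset=7 (pos 1, char 'c'): match length 1
  offset=8 (pos 0, char 'f'): match length 0
Longest match has length 3 at offset 2.
next_char = character at position 8 + 3 = 11 -> 'f'

Best match: offset=2, length=3 (matching 'cbc' starting at position 6)
LZ77 triple: (2, 3, 'f')


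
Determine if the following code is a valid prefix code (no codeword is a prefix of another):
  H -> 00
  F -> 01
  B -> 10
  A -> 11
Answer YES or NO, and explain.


Checking each pair (does one codeword prefix another?):
  H='00' vs F='01': no prefix
  H='00' vs B='10': no prefix
  H='00' vs A='11': no prefix
  F='01' vs H='00': no prefix
  F='01' vs B='10': no prefix
  F='01' vs A='11': no prefix
  B='10' vs H='00': no prefix
  B='10' vs F='01': no prefix
  B='10' vs A='11': no prefix
  A='11' vs H='00': no prefix
  A='11' vs F='01': no prefix
  A='11' vs B='10': no prefix
No violation found over all pairs.

YES -- this is a valid prefix code. No codeword is a prefix of any other codeword.


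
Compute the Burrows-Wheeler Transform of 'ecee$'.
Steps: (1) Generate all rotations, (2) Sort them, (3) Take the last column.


Rotations (sorted):
  0: $ecee -> last char: e
  1: cee$e -> last char: e
  2: e$ece -> last char: e
  3: ecee$ -> last char: $
  4: ee$ec -> last char: c


BWT = eee$c


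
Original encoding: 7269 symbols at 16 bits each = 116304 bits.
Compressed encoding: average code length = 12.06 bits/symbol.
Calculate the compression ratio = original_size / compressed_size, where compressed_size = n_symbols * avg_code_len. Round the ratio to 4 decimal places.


original_size = n_symbols * orig_bits = 7269 * 16 = 116304 bits
compressed_size = n_symbols * avg_code_len = 7269 * 12.06 = 87664.14 bits
ratio = original_size / compressed_size = 116304 / 87664.14 = 1.3267

Compression ratio = 1.3267


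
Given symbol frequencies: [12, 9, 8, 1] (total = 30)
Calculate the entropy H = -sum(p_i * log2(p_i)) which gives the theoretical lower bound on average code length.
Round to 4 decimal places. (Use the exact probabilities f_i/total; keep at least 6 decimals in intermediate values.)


Per-symbol terms -p_i * log2(p_i) with p_i = f_i/30:
  p = 12/30 = 0.400000: log2(p) = -1.321928, -p*log2(p) = 0.528771
  p = 9/30 = 0.300000: log2(p) = -1.736966, -p*log2(p) = 0.521090
  p = 8/30 = 0.266667: log2(p) = -1.906891, -p*log2(p) = 0.508504
  p = 1/30 = 0.033333: log2(p) = -4.906891, -p*log2(p) = 0.163563
H = 0.528771 + 0.521090 + 0.508504 + 0.163563 = 1.721928

H = 1.7219 bits/symbol


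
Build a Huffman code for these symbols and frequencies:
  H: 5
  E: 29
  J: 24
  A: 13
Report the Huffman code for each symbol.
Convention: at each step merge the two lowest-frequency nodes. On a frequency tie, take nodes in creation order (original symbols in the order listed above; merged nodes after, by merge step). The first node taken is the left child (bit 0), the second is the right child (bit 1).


Huffman tree construction:
Step 1: Merge H(5) + A(13) = 18
Step 2: Merge (H+A)(18) + J(24) = 42
Step 3: Merge E(29) + ((H+A)+J)(42) = 71
Read each symbol's code off the tree from the root (left child = 0, right child = 1).

Codes:
  H: 100 (length 3)
  E: 0 (length 1)
  J: 11 (length 2)
  A: 101 (length 3)
Average code length: 131/71 = 1.8451 bits/symbol


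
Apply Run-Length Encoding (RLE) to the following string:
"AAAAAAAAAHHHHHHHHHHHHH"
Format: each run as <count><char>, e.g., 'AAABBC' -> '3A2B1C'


Scanning runs left to right:
  i=0: run of 'A' x 9 -> '9A'
  i=9: run of 'H' x 13 -> '13H'

RLE = 9A13H


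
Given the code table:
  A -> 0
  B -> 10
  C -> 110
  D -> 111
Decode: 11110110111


Decoding:
111 -> D
10 -> B
110 -> C
111 -> D


Result: DBCD


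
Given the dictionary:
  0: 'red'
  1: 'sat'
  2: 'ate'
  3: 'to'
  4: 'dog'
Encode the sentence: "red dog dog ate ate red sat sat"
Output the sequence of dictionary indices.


Look up each word in the dictionary:
  'red' -> 0
  'dog' -> 4
  'dog' -> 4
  'ate' -> 2
  'ate' -> 2
  'red' -> 0
  'sat' -> 1
  'sat' -> 1

Encoded: [0, 4, 4, 2, 2, 0, 1, 1]


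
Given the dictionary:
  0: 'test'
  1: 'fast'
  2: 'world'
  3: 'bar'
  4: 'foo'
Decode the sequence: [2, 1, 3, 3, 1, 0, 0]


Look up each index in the dictionary:
  2 -> 'world'
  1 -> 'fast'
  3 -> 'bar'
  3 -> 'bar'
  1 -> 'fast'
  0 -> 'test'
  0 -> 'test'

Decoded: "world fast bar bar fast test test"


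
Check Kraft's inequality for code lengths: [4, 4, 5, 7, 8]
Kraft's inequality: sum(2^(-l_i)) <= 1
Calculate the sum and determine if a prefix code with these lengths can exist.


Sum = 2^(-4) + 2^(-4) + 2^(-5) + 2^(-7) + 2^(-8)
    = 0.0625 + 0.0625 + 0.03125 + 0.0078125 + 0.00390625
    = 43/256 = 0.16796875
Since 0.16796875 <= 1, Kraft's inequality IS satisfied.
A prefix code with these lengths CAN exist.

Kraft sum = 0.16796875. Satisfied.


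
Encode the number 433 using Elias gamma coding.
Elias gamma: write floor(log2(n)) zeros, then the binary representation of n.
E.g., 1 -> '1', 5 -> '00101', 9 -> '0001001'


num_bits = floor(log2(433)) + 1 = 9
leading_zeros = num_bits - 1 = 8
binary(433) = 110110001

Elias gamma(433) = '00000000' + '110110001' = 00000000110110001 (17 bits)


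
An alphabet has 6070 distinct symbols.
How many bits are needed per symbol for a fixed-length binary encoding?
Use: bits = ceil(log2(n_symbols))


log2(6070) = 12.5675
Bracket: 2^12 = 4096 < 6070 <= 2^13 = 8192
So ceil(log2(6070)) = 13

bits = ceil(log2(6070)) = ceil(12.5675) = 13 bits


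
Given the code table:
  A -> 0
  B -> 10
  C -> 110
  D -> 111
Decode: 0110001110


Decoding:
0 -> A
110 -> C
0 -> A
0 -> A
111 -> D
0 -> A


Result: ACAADA


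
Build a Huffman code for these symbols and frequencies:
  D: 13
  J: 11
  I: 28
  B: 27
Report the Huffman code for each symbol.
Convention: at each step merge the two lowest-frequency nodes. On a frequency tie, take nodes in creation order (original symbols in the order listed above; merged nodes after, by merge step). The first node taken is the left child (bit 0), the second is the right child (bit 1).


Huffman tree construction:
Step 1: Merge J(11) + D(13) = 24
Step 2: Merge (J+D)(24) + B(27) = 51
Step 3: Merge I(28) + ((J+D)+B)(51) = 79
Read each symbol's code off the tree from the root (left child = 0, right child = 1).

Codes:
  D: 101 (length 3)
  J: 100 (length 3)
  I: 0 (length 1)
  B: 11 (length 2)
Average code length: 154/79 = 1.9494 bits/symbol


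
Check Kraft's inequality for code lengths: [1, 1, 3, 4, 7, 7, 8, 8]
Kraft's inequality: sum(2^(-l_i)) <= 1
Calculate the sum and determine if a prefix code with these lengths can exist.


Sum = 2^(-1) + 2^(-1) + 2^(-3) + 2^(-4) + 2^(-7) + 2^(-7) + 2^(-8) + 2^(-8)
    = 0.5 + 0.5 + 0.125 + 0.0625 + 0.0078125 + 0.0078125 + 0.00390625 + 0.00390625
    = 310/256 = 1.2109375
Since 1.2109375 > 1, Kraft's inequality is NOT satisfied.
A prefix code with these lengths CANNOT exist.

Kraft sum = 1.2109375. Not satisfied.


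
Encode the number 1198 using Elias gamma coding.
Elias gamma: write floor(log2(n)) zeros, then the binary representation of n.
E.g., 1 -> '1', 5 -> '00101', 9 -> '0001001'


num_bits = floor(log2(1198)) + 1 = 11
leading_zeros = num_bits - 1 = 10
binary(1198) = 10010101110

Elias gamma(1198) = '0000000000' + '10010101110' = 000000000010010101110 (21 bits)


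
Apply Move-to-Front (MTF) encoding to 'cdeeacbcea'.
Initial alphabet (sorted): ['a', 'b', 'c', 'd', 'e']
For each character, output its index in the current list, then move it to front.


MTF encoding:
'c': index 2 in ['a', 'b', 'c', 'd', 'e'] -> ['c', 'a', 'b', 'd', 'e']
'd': index 3 in ['c', 'a', 'b', 'd', 'e'] -> ['d', 'c', 'a', 'b', 'e']
'e': index 4 in ['d', 'c', 'a', 'b', 'e'] -> ['e', 'd', 'c', 'a', 'b']
'e': index 0 in ['e', 'd', 'c', 'a', 'b'] -> ['e', 'd', 'c', 'a', 'b']
'a': index 3 in ['e', 'd', 'c', 'a', 'b'] -> ['a', 'e', 'd', 'c', 'b']
'c': index 3 in ['a', 'e', 'd', 'c', 'b'] -> ['c', 'a', 'e', 'd', 'b']
'b': index 4 in ['c', 'a', 'e', 'd', 'b'] -> ['b', 'c', 'a', 'e', 'd']
'c': index 1 in ['b', 'c', 'a', 'e', 'd'] -> ['c', 'b', 'a', 'e', 'd']
'e': index 3 in ['c', 'b', 'a', 'e', 'd'] -> ['e', 'c', 'b', 'a', 'd']
'a': index 3 in ['e', 'c', 'b', 'a', 'd'] -> ['a', 'e', 'c', 'b', 'd']


Output: [2, 3, 4, 0, 3, 3, 4, 1, 3, 3]


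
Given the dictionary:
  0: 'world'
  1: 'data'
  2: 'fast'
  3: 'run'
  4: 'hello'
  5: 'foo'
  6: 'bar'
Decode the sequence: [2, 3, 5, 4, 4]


Look up each index in the dictionary:
  2 -> 'fast'
  3 -> 'run'
  5 -> 'foo'
  4 -> 'hello'
  4 -> 'hello'

Decoded: "fast run foo hello hello"


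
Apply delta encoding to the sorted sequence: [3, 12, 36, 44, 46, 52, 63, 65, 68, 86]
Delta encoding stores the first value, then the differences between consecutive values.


First value: 3
Deltas:
  12 - 3 = 9
  36 - 12 = 24
  44 - 36 = 8
  46 - 44 = 2
  52 - 46 = 6
  63 - 52 = 11
  65 - 63 = 2
  68 - 65 = 3
  86 - 68 = 18


Delta encoded: [3, 9, 24, 8, 2, 6, 11, 2, 3, 18]


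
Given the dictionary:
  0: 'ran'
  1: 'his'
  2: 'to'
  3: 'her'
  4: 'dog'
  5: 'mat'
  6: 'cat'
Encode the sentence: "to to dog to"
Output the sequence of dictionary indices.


Look up each word in the dictionary:
  'to' -> 2
  'to' -> 2
  'dog' -> 4
  'to' -> 2

Encoded: [2, 2, 4, 2]


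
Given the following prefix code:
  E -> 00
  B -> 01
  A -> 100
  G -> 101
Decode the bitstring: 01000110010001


Decoding step by step:
Bits 01 -> B
Bits 00 -> E
Bits 01 -> B
Bits 100 -> A
Bits 100 -> A
Bits 01 -> B


Decoded message: BEBAAB


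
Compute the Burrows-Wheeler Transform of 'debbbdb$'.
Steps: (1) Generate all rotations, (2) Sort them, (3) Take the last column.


Rotations (sorted):
  0: $debbbdb -> last char: b
  1: b$debbbd -> last char: d
  2: bbbdb$de -> last char: e
  3: bbdb$deb -> last char: b
  4: bdb$debb -> last char: b
  5: db$debbb -> last char: b
  6: debbbdb$ -> last char: $
  7: ebbbdb$d -> last char: d


BWT = bdebbb$d


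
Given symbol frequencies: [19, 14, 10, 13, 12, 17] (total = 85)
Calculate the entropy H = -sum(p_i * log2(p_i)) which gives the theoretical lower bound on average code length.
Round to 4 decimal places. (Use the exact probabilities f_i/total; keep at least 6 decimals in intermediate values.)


Per-symbol terms -p_i * log2(p_i) with p_i = f_i/85:
  p = 19/85 = 0.223529: log2(p) = -2.161463, -p*log2(p) = 0.483151
  p = 14/85 = 0.164706: log2(p) = -2.602036, -p*log2(p) = 0.428571
  p = 10/85 = 0.117647: log2(p) = -3.087463, -p*log2(p) = 0.363231
  p = 13/85 = 0.152941: log2(p) = -2.708951, -p*log2(p) = 0.414310
  p = 12/85 = 0.141176: log2(p) = -2.824428, -p*log2(p) = 0.398743
  p = 17/85 = 0.200000: log2(p) = -2.321928, -p*log2(p) = 0.464386
H = 0.483151 + 0.428571 + 0.363231 + 0.414310 + 0.398743 + 0.464386 = 2.552392

H = 2.5524 bits/symbol


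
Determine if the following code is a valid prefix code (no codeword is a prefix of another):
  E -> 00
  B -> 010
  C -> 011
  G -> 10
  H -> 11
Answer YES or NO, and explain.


Checking each pair (does one codeword prefix another?):
  E='00' vs B='010': no prefix
  E='00' vs C='011': no prefix
  E='00' vs G='10': no prefix
  E='00' vs H='11': no prefix
  B='010' vs E='00': no prefix
  B='010' vs C='011': no prefix
  B='010' vs G='10': no prefix
  B='010' vs H='11': no prefix
  C='011' vs E='00': no prefix
  C='011' vs B='010': no prefix
  C='011' vs G='10': no prefix
  C='011' vs H='11': no prefix
  G='10' vs E='00': no prefix
  G='10' vs B='010': no prefix
  G='10' vs C='011': no prefix
  G='10' vs H='11': no prefix
  H='11' vs E='00': no prefix
  H='11' vs B='010': no prefix
  H='11' vs C='011': no prefix
  H='11' vs G='10': no prefix
No violation found over all pairs.

YES -- this is a valid prefix code. No codeword is a prefix of any other codeword.


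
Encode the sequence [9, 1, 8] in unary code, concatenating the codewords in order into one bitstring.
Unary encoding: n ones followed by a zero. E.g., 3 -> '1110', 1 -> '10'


Encode each number as n ones followed by a terminating 0:
  9 -> 1111111110 (10 bits)
  1 -> 10 (2 bits)
  8 -> 111111110 (9 bits)
Total length = 10 + 2 + 9 = 21 bits.

Unary([9, 1, 8]) = 111111111010111111110 (21 bits)


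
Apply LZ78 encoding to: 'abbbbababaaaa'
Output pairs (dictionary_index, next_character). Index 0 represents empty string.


LZ78 encoding steps:
Dictionary: {0: ''}
Step 1: w='' (idx 0), next='a' -> output (0, 'a'), add 'a' as idx 1
Step 2: w='' (idx 0), next='b' -> output (0, 'b'), add 'b' as idx 2
Step 3: w='b' (idx 2), next='b' -> output (2, 'b'), add 'bb' as idx 3
Step 4: w='b' (idx 2), next='a' -> output (2, 'a'), add 'ba' as idx 4
Step 5: w='ba' (idx 4), next='b' -> output (4, 'b'), add 'bab' as idx 5
Step 6: w='a' (idx 1), next='a' -> output (1, 'a'), add 'aa' as idx 6
Step 7: w='aa' (idx 6), end of input -> output (6, '')


Encoded: [(0, 'a'), (0, 'b'), (2, 'b'), (2, 'a'), (4, 'b'), (1, 'a'), (6, '')]


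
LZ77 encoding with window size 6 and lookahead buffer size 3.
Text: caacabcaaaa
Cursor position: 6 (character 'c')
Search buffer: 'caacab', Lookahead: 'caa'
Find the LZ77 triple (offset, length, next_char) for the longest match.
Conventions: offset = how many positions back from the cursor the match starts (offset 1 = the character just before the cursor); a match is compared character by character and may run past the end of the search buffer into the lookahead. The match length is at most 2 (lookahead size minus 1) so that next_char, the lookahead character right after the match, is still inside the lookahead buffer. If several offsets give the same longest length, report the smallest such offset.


Try each offset into the search buffer:
  offset=1 (pos 5, char 'b'): match length 0
  offset=2 (pos 4, char 'a'): match length 0
  offset=3 (pos 3, char 'c'): match length 2
  offset=4 (pos 2, char 'a'): match length 0
  offset=5 (pos 1, char 'a'): match length 0
  offset=6 (pos 0, char 'c'): match length 2
Longest match has length 2, found at offsets 3, 6; take the smallest, offset 3.
next_char = character at position 6 + 2 = 8 -> 'a'

Best match: offset=3, length=2 (matching 'ca' starting at position 3)
LZ77 triple: (3, 2, 'a')


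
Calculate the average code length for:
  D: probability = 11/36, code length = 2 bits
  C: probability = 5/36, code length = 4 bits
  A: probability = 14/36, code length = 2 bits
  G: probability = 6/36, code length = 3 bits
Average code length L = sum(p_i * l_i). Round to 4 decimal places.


Weighted contributions p_i * l_i:
  D: (11/36) * 2 = 22/36
  C: (5/36) * 4 = 20/36
  A: (14/36) * 2 = 28/36
  G: (6/36) * 3 = 18/36
Sum = (22 + 20 + 28 + 18)/36 = 88/36

L = 88/36 = 2.4444 bits/symbol


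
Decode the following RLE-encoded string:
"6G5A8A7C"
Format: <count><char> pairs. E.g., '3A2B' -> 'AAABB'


Expanding each <count><char> pair:
  6G -> 'GGGGGG'
  5A -> 'AAAAA'
  8A -> 'AAAAAAAA'
  7C -> 'CCCCCCC'

Decoded = GGGGGGAAAAAAAAAAAAACCCCCCC


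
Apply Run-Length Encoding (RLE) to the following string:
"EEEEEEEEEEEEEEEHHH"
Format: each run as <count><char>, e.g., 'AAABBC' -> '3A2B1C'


Scanning runs left to right:
  i=0: run of 'E' x 15 -> '15E'
  i=15: run of 'H' x 3 -> '3H'

RLE = 15E3H


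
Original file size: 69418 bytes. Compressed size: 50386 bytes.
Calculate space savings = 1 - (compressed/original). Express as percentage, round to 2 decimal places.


ratio = compressed/original = 50386/69418 = 0.725835
savings = 1 - ratio = 1 - 0.725835 = 0.274165
as a percentage: 0.274165 * 100 = 27.42%

Space savings = 1 - 50386/69418 = 27.42%


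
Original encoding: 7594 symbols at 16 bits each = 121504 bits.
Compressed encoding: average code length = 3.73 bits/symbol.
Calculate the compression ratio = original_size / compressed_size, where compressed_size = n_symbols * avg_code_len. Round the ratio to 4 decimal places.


original_size = n_symbols * orig_bits = 7594 * 16 = 121504 bits
compressed_size = n_symbols * avg_code_len = 7594 * 3.73 = 28325.62 bits
ratio = original_size / compressed_size = 121504 / 28325.62 = 4.2895

Compression ratio = 4.2895


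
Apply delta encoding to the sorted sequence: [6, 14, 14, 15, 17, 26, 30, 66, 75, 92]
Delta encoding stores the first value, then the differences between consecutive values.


First value: 6
Deltas:
  14 - 6 = 8
  14 - 14 = 0
  15 - 14 = 1
  17 - 15 = 2
  26 - 17 = 9
  30 - 26 = 4
  66 - 30 = 36
  75 - 66 = 9
  92 - 75 = 17


Delta encoded: [6, 8, 0, 1, 2, 9, 4, 36, 9, 17]


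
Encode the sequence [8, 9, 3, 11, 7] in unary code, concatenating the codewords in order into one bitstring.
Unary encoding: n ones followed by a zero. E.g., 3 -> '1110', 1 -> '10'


Encode each number as n ones followed by a terminating 0:
  8 -> 111111110 (9 bits)
  9 -> 1111111110 (10 bits)
  3 -> 1110 (4 bits)
  11 -> 111111111110 (12 bits)
  7 -> 11111110 (8 bits)
Total length = 9 + 10 + 4 + 12 + 8 = 43 bits.

Unary([8, 9, 3, 11, 7]) = 1111111101111111110111011111111111011111110 (43 bits)


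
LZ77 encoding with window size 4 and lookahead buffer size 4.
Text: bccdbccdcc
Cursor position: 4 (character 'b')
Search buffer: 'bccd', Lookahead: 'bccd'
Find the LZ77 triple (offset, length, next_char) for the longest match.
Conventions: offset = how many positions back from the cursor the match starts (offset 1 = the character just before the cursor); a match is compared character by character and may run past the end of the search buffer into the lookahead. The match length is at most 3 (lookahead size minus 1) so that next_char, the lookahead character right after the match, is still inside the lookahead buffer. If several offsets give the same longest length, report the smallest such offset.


Try each offset into the search buffer:
  offset=1 (pos 3, char 'd'): match length 0
  offset=2 (pos 2, char 'c'): match length 0
  offset=3 (pos 1, char 'c'): match length 0
  offset=4 (pos 0, char 'b'): match length 3
Longest match has length 3 at offset 4.
next_char = character at position 4 + 3 = 7 -> 'd'

Best match: offset=4, length=3 (matching 'bcc' starting at position 0)
LZ77 triple: (4, 3, 'd')


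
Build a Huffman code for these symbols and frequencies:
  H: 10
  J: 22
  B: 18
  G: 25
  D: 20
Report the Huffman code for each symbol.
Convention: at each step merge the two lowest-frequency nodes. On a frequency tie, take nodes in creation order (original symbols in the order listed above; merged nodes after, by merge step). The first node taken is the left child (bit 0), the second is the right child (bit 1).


Huffman tree construction:
Step 1: Merge H(10) + B(18) = 28
Step 2: Merge D(20) + J(22) = 42
Step 3: Merge G(25) + (H+B)(28) = 53
Step 4: Merge (D+J)(42) + (G+(H+B))(53) = 95
Read each symbol's code off the tree from the root (left child = 0, right child = 1).

Codes:
  H: 110 (length 3)
  J: 01 (length 2)
  B: 111 (length 3)
  G: 10 (length 2)
  D: 00 (length 2)
Average code length: 218/95 = 2.2947 bits/symbol


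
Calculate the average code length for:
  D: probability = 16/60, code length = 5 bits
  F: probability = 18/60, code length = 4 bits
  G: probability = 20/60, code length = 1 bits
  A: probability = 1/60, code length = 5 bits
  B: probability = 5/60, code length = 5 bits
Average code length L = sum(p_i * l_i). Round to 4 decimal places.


Weighted contributions p_i * l_i:
  D: (16/60) * 5 = 80/60
  F: (18/60) * 4 = 72/60
  G: (20/60) * 1 = 20/60
  A: (1/60) * 5 = 5/60
  B: (5/60) * 5 = 25/60
Sum = (80 + 72 + 20 + 5 + 25)/60 = 202/60

L = 202/60 = 3.3667 bits/symbol


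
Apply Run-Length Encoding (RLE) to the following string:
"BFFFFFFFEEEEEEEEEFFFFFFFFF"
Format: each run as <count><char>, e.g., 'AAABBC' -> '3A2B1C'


Scanning runs left to right:
  i=0: run of 'B' x 1 -> '1B'
  i=1: run of 'F' x 7 -> '7F'
  i=8: run of 'E' x 9 -> '9E'
  i=17: run of 'F' x 9 -> '9F'

RLE = 1B7F9E9F


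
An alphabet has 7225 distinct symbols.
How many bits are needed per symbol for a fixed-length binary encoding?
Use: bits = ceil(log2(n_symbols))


log2(7225) = 12.8188
Bracket: 2^12 = 4096 < 7225 <= 2^13 = 8192
So ceil(log2(7225)) = 13

bits = ceil(log2(7225)) = ceil(12.8188) = 13 bits


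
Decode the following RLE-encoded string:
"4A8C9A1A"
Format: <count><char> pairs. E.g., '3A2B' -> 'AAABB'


Expanding each <count><char> pair:
  4A -> 'AAAA'
  8C -> 'CCCCCCCC'
  9A -> 'AAAAAAAAA'
  1A -> 'A'

Decoded = AAAACCCCCCCCAAAAAAAAAA


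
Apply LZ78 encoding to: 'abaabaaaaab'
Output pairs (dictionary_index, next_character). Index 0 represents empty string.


LZ78 encoding steps:
Dictionary: {0: ''}
Step 1: w='' (idx 0), next='a' -> output (0, 'a'), add 'a' as idx 1
Step 2: w='' (idx 0), next='b' -> output (0, 'b'), add 'b' as idx 2
Step 3: w='a' (idx 1), next='a' -> output (1, 'a'), add 'aa' as idx 3
Step 4: w='b' (idx 2), next='a' -> output (2, 'a'), add 'ba' as idx 4
Step 5: w='aa' (idx 3), next='a' -> output (3, 'a'), add 'aaa' as idx 5
Step 6: w='a' (idx 1), next='b' -> output (1, 'b'), add 'ab' as idx 6


Encoded: [(0, 'a'), (0, 'b'), (1, 'a'), (2, 'a'), (3, 'a'), (1, 'b')]


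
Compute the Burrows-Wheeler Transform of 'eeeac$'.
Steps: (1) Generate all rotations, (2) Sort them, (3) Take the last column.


Rotations (sorted):
  0: $eeeac -> last char: c
  1: ac$eee -> last char: e
  2: c$eeea -> last char: a
  3: eac$ee -> last char: e
  4: eeac$e -> last char: e
  5: eeeac$ -> last char: $


BWT = ceaee$


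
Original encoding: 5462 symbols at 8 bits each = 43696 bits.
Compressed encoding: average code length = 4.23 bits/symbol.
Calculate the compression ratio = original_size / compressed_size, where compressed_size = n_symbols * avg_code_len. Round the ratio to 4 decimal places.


original_size = n_symbols * orig_bits = 5462 * 8 = 43696 bits
compressed_size = n_symbols * avg_code_len = 5462 * 4.23 = 23104.26 bits
ratio = original_size / compressed_size = 43696 / 23104.26 = 1.8913

Compression ratio = 1.8913


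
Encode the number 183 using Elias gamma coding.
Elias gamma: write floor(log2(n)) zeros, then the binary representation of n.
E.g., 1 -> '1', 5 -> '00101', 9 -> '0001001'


num_bits = floor(log2(183)) + 1 = 8
leading_zeros = num_bits - 1 = 7
binary(183) = 10110111

Elias gamma(183) = '0000000' + '10110111' = 000000010110111 (15 bits)


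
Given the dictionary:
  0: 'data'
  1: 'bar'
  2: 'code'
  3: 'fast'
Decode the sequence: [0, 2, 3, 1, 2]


Look up each index in the dictionary:
  0 -> 'data'
  2 -> 'code'
  3 -> 'fast'
  1 -> 'bar'
  2 -> 'code'

Decoded: "data code fast bar code"


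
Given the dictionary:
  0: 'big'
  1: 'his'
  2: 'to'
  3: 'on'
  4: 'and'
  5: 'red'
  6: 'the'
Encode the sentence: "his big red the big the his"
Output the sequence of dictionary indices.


Look up each word in the dictionary:
  'his' -> 1
  'big' -> 0
  'red' -> 5
  'the' -> 6
  'big' -> 0
  'the' -> 6
  'his' -> 1

Encoded: [1, 0, 5, 6, 0, 6, 1]


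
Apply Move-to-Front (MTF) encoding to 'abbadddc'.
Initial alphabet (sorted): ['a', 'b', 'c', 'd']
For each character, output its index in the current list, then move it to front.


MTF encoding:
'a': index 0 in ['a', 'b', 'c', 'd'] -> ['a', 'b', 'c', 'd']
'b': index 1 in ['a', 'b', 'c', 'd'] -> ['b', 'a', 'c', 'd']
'b': index 0 in ['b', 'a', 'c', 'd'] -> ['b', 'a', 'c', 'd']
'a': index 1 in ['b', 'a', 'c', 'd'] -> ['a', 'b', 'c', 'd']
'd': index 3 in ['a', 'b', 'c', 'd'] -> ['d', 'a', 'b', 'c']
'd': index 0 in ['d', 'a', 'b', 'c'] -> ['d', 'a', 'b', 'c']
'd': index 0 in ['d', 'a', 'b', 'c'] -> ['d', 'a', 'b', 'c']
'c': index 3 in ['d', 'a', 'b', 'c'] -> ['c', 'd', 'a', 'b']


Output: [0, 1, 0, 1, 3, 0, 0, 3]


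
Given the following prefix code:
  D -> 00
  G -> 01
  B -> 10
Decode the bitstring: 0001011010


Decoding step by step:
Bits 00 -> D
Bits 01 -> G
Bits 01 -> G
Bits 10 -> B
Bits 10 -> B


Decoded message: DGGBB


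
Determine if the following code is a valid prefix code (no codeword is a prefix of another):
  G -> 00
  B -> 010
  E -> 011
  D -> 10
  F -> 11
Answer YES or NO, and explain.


Checking each pair (does one codeword prefix another?):
  G='00' vs B='010': no prefix
  G='00' vs E='011': no prefix
  G='00' vs D='10': no prefix
  G='00' vs F='11': no prefix
  B='010' vs G='00': no prefix
  B='010' vs E='011': no prefix
  B='010' vs D='10': no prefix
  B='010' vs F='11': no prefix
  E='011' vs G='00': no prefix
  E='011' vs B='010': no prefix
  E='011' vs D='10': no prefix
  E='011' vs F='11': no prefix
  D='10' vs G='00': no prefix
  D='10' vs B='010': no prefix
  D='10' vs E='011': no prefix
  D='10' vs F='11': no prefix
  F='11' vs G='00': no prefix
  F='11' vs B='010': no prefix
  F='11' vs E='011': no prefix
  F='11' vs D='10': no prefix
No violation found over all pairs.

YES -- this is a valid prefix code. No codeword is a prefix of any other codeword.


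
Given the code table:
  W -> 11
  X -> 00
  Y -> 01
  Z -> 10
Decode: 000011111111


Decoding:
00 -> X
00 -> X
11 -> W
11 -> W
11 -> W
11 -> W


Result: XXWWWW


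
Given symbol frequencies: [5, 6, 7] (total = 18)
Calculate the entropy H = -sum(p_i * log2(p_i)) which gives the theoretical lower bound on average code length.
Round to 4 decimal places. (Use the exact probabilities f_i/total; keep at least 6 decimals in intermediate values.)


Per-symbol terms -p_i * log2(p_i) with p_i = f_i/18:
  p = 5/18 = 0.277778: log2(p) = -1.847997, -p*log2(p) = 0.513332
  p = 6/18 = 0.333333: log2(p) = -1.584963, -p*log2(p) = 0.528321
  p = 7/18 = 0.388889: log2(p) = -1.362570, -p*log2(p) = 0.529888
H = 0.513332 + 0.528321 + 0.529888 = 1.571541

H = 1.5715 bits/symbol


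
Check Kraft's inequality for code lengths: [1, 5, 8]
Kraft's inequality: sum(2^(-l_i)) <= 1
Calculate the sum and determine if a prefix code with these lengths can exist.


Sum = 2^(-1) + 2^(-5) + 2^(-8)
    = 0.5 + 0.03125 + 0.00390625
    = 137/256 = 0.53515625
Since 0.53515625 <= 1, Kraft's inequality IS satisfied.
A prefix code with these lengths CAN exist.

Kraft sum = 0.53515625. Satisfied.


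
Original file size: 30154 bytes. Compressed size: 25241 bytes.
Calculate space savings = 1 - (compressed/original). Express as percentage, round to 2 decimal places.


ratio = compressed/original = 25241/30154 = 0.83707
savings = 1 - ratio = 1 - 0.83707 = 0.16293
as a percentage: 0.16293 * 100 = 16.29%

Space savings = 1 - 25241/30154 = 16.29%


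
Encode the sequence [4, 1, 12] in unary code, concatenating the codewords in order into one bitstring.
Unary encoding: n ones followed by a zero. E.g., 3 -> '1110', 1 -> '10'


Encode each number as n ones followed by a terminating 0:
  4 -> 11110 (5 bits)
  1 -> 10 (2 bits)
  12 -> 1111111111110 (13 bits)
Total length = 5 + 2 + 13 = 20 bits.

Unary([4, 1, 12]) = 11110101111111111110 (20 bits)


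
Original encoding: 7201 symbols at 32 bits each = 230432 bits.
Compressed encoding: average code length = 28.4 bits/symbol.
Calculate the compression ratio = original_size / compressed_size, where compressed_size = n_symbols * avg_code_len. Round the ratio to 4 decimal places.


original_size = n_symbols * orig_bits = 7201 * 32 = 230432 bits
compressed_size = n_symbols * avg_code_len = 7201 * 28.4 = 204508.4 bits
ratio = original_size / compressed_size = 230432 / 204508.4 = 1.1268

Compression ratio = 1.1268


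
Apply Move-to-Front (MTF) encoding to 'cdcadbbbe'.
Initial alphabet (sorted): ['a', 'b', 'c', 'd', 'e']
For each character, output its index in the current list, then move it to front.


MTF encoding:
'c': index 2 in ['a', 'b', 'c', 'd', 'e'] -> ['c', 'a', 'b', 'd', 'e']
'd': index 3 in ['c', 'a', 'b', 'd', 'e'] -> ['d', 'c', 'a', 'b', 'e']
'c': index 1 in ['d', 'c', 'a', 'b', 'e'] -> ['c', 'd', 'a', 'b', 'e']
'a': index 2 in ['c', 'd', 'a', 'b', 'e'] -> ['a', 'c', 'd', 'b', 'e']
'd': index 2 in ['a', 'c', 'd', 'b', 'e'] -> ['d', 'a', 'c', 'b', 'e']
'b': index 3 in ['d', 'a', 'c', 'b', 'e'] -> ['b', 'd', 'a', 'c', 'e']
'b': index 0 in ['b', 'd', 'a', 'c', 'e'] -> ['b', 'd', 'a', 'c', 'e']
'b': index 0 in ['b', 'd', 'a', 'c', 'e'] -> ['b', 'd', 'a', 'c', 'e']
'e': index 4 in ['b', 'd', 'a', 'c', 'e'] -> ['e', 'b', 'd', 'a', 'c']


Output: [2, 3, 1, 2, 2, 3, 0, 0, 4]


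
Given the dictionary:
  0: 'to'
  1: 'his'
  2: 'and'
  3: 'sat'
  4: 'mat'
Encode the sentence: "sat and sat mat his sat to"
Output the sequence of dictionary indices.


Look up each word in the dictionary:
  'sat' -> 3
  'and' -> 2
  'sat' -> 3
  'mat' -> 4
  'his' -> 1
  'sat' -> 3
  'to' -> 0

Encoded: [3, 2, 3, 4, 1, 3, 0]


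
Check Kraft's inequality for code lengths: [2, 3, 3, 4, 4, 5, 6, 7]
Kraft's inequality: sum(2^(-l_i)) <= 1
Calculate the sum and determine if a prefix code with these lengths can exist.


Sum = 2^(-2) + 2^(-3) + 2^(-3) + 2^(-4) + 2^(-4) + 2^(-5) + 2^(-6) + 2^(-7)
    = 0.25 + 0.125 + 0.125 + 0.0625 + 0.0625 + 0.03125 + 0.015625 + 0.0078125
    = 87/128 = 0.6796875
Since 0.6796875 <= 1, Kraft's inequality IS satisfied.
A prefix code with these lengths CAN exist.

Kraft sum = 0.6796875. Satisfied.


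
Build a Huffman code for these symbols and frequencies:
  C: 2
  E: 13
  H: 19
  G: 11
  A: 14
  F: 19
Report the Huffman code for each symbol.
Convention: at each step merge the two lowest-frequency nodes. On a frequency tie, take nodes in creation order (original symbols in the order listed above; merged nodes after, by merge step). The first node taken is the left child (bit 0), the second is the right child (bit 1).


Huffman tree construction:
Step 1: Merge C(2) + G(11) = 13
Step 2: Merge E(13) + (C+G)(13) = 26
Step 3: Merge A(14) + H(19) = 33
Step 4: Merge F(19) + (E+(C+G))(26) = 45
Step 5: Merge (A+H)(33) + (F+(E+(C+G)))(45) = 78
Read each symbol's code off the tree from the root (left child = 0, right child = 1).

Codes:
  C: 1110 (length 4)
  E: 110 (length 3)
  H: 01 (length 2)
  G: 1111 (length 4)
  A: 00 (length 2)
  F: 10 (length 2)
Average code length: 195/78 = 2.5000 bits/symbol


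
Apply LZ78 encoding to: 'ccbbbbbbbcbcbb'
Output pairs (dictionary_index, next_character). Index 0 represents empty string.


LZ78 encoding steps:
Dictionary: {0: ''}
Step 1: w='' (idx 0), next='c' -> output (0, 'c'), add 'c' as idx 1
Step 2: w='c' (idx 1), next='b' -> output (1, 'b'), add 'cb' as idx 2
Step 3: w='' (idx 0), next='b' -> output (0, 'b'), add 'b' as idx 3
Step 4: w='b' (idx 3), next='b' -> output (3, 'b'), add 'bb' as idx 4
Step 5: w='bb' (idx 4), next='b' -> output (4, 'b'), add 'bbb' as idx 5
Step 6: w='cb' (idx 2), next='c' -> output (2, 'c'), add 'cbc' as idx 6
Step 7: w='bb' (idx 4), end of input -> output (4, '')


Encoded: [(0, 'c'), (1, 'b'), (0, 'b'), (3, 'b'), (4, 'b'), (2, 'c'), (4, '')]


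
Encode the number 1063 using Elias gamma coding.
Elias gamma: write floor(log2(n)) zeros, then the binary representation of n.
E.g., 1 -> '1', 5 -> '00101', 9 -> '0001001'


num_bits = floor(log2(1063)) + 1 = 11
leading_zeros = num_bits - 1 = 10
binary(1063) = 10000100111

Elias gamma(1063) = '0000000000' + '10000100111' = 000000000010000100111 (21 bits)


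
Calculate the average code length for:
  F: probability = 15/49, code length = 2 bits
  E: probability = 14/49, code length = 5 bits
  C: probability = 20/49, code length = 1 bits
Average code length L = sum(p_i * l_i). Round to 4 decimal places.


Weighted contributions p_i * l_i:
  F: (15/49) * 2 = 30/49
  E: (14/49) * 5 = 70/49
  C: (20/49) * 1 = 20/49
Sum = (30 + 70 + 20)/49 = 120/49

L = 120/49 = 2.4490 bits/symbol


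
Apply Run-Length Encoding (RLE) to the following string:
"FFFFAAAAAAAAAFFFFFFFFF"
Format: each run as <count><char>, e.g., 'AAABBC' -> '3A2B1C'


Scanning runs left to right:
  i=0: run of 'F' x 4 -> '4F'
  i=4: run of 'A' x 9 -> '9A'
  i=13: run of 'F' x 9 -> '9F'

RLE = 4F9A9F


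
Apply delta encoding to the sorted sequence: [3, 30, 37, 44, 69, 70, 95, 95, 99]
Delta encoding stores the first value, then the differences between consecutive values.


First value: 3
Deltas:
  30 - 3 = 27
  37 - 30 = 7
  44 - 37 = 7
  69 - 44 = 25
  70 - 69 = 1
  95 - 70 = 25
  95 - 95 = 0
  99 - 95 = 4


Delta encoded: [3, 27, 7, 7, 25, 1, 25, 0, 4]


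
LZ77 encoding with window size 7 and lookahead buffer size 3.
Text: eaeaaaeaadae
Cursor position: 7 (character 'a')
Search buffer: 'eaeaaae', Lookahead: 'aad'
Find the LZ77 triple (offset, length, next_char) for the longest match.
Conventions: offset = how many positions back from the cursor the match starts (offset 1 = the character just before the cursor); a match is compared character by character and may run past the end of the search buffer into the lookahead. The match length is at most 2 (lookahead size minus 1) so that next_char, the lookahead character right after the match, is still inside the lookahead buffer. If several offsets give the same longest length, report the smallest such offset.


Try each offset into the search buffer:
  offset=1 (pos 6, char 'e'): match length 0
  offset=2 (pos 5, char 'a'): match length 1
  offset=3 (pos 4, char 'a'): match length 2
  offset=4 (pos 3, char 'a'): match length 2
  offset=5 (pos 2, char 'e'): match length 0
  offset=6 (pos 1, char 'a'): match length 1
  offset=7 (pos 0, char 'e'): match length 0
Longest match has length 2, found at offsets 3, 4; take the smallest, offset 3.
next_char = character at position 7 + 2 = 9 -> 'd'

Best match: offset=3, length=2 (matching 'aa' starting at position 4)
LZ77 triple: (3, 2, 'd')


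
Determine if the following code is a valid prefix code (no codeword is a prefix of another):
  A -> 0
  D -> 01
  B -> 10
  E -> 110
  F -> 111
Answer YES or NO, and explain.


Checking each pair (does one codeword prefix another?):
  A='0' vs D='01': prefix -- VIOLATION

NO -- this is NOT a valid prefix code. A (0) is a prefix of D (01).


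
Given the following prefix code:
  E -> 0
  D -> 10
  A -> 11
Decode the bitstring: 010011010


Decoding step by step:
Bits 0 -> E
Bits 10 -> D
Bits 0 -> E
Bits 11 -> A
Bits 0 -> E
Bits 10 -> D


Decoded message: EDEAED


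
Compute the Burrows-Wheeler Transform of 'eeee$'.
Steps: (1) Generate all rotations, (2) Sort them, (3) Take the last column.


Rotations (sorted):
  0: $eeee -> last char: e
  1: e$eee -> last char: e
  2: ee$ee -> last char: e
  3: eee$e -> last char: e
  4: eeee$ -> last char: $


BWT = eeee$


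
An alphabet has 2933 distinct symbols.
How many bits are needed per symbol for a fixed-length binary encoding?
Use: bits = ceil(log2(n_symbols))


log2(2933) = 11.5182
Bracket: 2^11 = 2048 < 2933 <= 2^12 = 4096
So ceil(log2(2933)) = 12

bits = ceil(log2(2933)) = ceil(11.5182) = 12 bits


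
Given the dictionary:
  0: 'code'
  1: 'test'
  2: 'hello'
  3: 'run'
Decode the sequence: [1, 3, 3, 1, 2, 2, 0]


Look up each index in the dictionary:
  1 -> 'test'
  3 -> 'run'
  3 -> 'run'
  1 -> 'test'
  2 -> 'hello'
  2 -> 'hello'
  0 -> 'code'

Decoded: "test run run test hello hello code"


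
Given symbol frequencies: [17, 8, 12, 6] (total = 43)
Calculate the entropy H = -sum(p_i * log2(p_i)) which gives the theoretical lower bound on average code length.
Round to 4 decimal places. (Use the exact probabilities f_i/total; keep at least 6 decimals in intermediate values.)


Per-symbol terms -p_i * log2(p_i) with p_i = f_i/43:
  p = 17/43 = 0.395349: log2(p) = -1.338802, -p*log2(p) = 0.529294
  p = 8/43 = 0.186047: log2(p) = -2.426265, -p*log2(p) = 0.451398
  p = 12/43 = 0.279070: log2(p) = -1.841302, -p*log2(p) = 0.513852
  p = 6/43 = 0.139535: log2(p) = -2.841302, -p*log2(p) = 0.396461
H = 0.529294 + 0.451398 + 0.513852 + 0.396461 = 1.891005

H = 1.891 bits/symbol


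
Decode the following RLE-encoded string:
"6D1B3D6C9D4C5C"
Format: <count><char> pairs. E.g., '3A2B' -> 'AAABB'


Expanding each <count><char> pair:
  6D -> 'DDDDDD'
  1B -> 'B'
  3D -> 'DDD'
  6C -> 'CCCCCC'
  9D -> 'DDDDDDDDD'
  4C -> 'CCCC'
  5C -> 'CCCCC'

Decoded = DDDDDDBDDDCCCCCCDDDDDDDDDCCCCCCCCC


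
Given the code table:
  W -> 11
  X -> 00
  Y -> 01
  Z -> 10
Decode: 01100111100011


Decoding:
01 -> Y
10 -> Z
01 -> Y
11 -> W
10 -> Z
00 -> X
11 -> W


Result: YZYWZXW


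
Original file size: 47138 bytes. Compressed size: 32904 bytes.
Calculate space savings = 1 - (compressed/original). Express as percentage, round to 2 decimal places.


ratio = compressed/original = 32904/47138 = 0.698036
savings = 1 - ratio = 1 - 0.698036 = 0.301964
as a percentage: 0.301964 * 100 = 30.2%

Space savings = 1 - 32904/47138 = 30.2%
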